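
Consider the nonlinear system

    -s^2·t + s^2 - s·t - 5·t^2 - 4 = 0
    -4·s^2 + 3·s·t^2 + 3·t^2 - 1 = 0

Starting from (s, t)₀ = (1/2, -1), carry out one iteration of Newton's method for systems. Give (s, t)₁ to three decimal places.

(3.254, -1.028)

At (1/2, -1): F = (-8.000, 2.500).
Jacobian J = [[-2·s·t + 2·s - t, -s^2 - s - 10·t], [-8·s + 3·t^2, 6·s·t + 6·t]].
At the point, J = [[3.000, 9.250], [-1.000, -9.000]] (det J = -17.750).
Solving J·Δ = −F gives Δ = (2.754, -0.028).
Then the next iterate is (s, t)₁ = (3.254, -1.028).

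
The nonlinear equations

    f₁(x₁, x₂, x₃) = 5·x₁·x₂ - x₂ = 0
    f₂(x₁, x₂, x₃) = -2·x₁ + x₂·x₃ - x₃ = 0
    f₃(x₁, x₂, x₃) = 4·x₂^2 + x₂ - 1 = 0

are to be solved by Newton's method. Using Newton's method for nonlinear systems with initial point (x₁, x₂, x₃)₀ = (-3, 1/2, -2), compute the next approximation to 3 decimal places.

At (-3, 1/2, -2): F = (-8.000, 7.000, 0.500).
Jacobian J = [[5·x₂, 5·x₁ - 1, 0], [-2, x₃, x₂ - 1], [0, 8·x₂ + 1, 0]].
At the point, J = [[2.500, -16.000, 0.000], [-2.000, -2.000, -0.500], [0.000, 5.000, 0.000]] (det J = 6.250).
Solving J·Δ = −F gives Δ = (2.560, -0.100, 4.160).
Then the next iterate is (x₁, x₂, x₃)₁ = (-0.440, 0.400, 2.160).

(-0.440, 0.400, 2.160)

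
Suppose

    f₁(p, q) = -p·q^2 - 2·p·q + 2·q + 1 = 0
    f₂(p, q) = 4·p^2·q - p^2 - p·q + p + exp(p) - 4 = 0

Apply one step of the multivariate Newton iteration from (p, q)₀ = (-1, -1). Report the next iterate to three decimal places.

(-0.429, -0.285)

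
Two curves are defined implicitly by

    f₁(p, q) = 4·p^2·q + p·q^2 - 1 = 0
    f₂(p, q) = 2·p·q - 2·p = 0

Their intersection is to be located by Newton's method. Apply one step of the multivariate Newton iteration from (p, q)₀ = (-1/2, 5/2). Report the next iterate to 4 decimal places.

(-0.4242, 1.2273)

At (-1/2, 5/2): F = (-1.6250, -1.5000).
Jacobian J = [[8·p·q + q^2, 4·p^2 + 2·p·q], [2·q - 2, 2·p]].
At the point, J = [[-3.7500, -1.5000], [3.0000, -1.0000]] (det J = 8.2500).
Solving J·Δ = −F gives Δ = (0.0758, -1.2727).
Then the next iterate is (p, q)₁ = (-0.4242, 1.2273).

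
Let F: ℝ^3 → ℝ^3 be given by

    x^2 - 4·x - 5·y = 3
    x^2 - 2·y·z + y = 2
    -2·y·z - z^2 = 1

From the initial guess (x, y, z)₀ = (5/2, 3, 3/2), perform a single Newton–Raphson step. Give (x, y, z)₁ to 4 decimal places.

(1.2167, -1.6067, 1.6744)

At (5/2, 3, 3/2): F = (-21.7500, -1.7500, -12.2500).
Jacobian J = [[2·x - 4, -5, 0], [2·x, -2·z + 1, -2·y], [0, -2·z, -2·y - 2·z]].
At the point, J = [[1.0000, -5.0000, 0.0000], [5.0000, -2.0000, -6.0000], [0.0000, -3.0000, -9.0000]] (det J = -225.0000).
Solving J·Δ = −F gives Δ = (-1.2833, -4.6067, 0.1744).
Then the next iterate is (x, y, z)₁ = (1.2167, -1.6067, 1.6744).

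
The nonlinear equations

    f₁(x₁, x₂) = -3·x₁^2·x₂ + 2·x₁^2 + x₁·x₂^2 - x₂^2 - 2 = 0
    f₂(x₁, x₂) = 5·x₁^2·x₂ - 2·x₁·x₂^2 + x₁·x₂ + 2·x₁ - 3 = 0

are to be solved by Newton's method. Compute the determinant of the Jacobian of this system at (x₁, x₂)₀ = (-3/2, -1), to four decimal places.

J = [[-6·x₁·x₂ + 4·x₁ + x₂^2, -3·x₁^2 + 2·x₁·x₂ - 2·x₂], [10·x₁·x₂ - 2·x₂^2 + x₂ + 2, 5·x₁^2 - 4·x₁·x₂ + x₁]].
At the point, J = [[-14.0000, -1.7500], [14.0000, 3.7500]].
det J = -28.0000.

-28.0000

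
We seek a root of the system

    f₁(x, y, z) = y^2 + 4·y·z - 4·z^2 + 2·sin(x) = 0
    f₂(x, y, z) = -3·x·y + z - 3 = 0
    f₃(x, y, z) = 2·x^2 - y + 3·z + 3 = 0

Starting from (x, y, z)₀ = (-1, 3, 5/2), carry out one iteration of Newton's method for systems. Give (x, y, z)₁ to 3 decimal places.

At (-1, 3, 5/2): F = (12.31706, 8.500, 9.500).
Jacobian J = [[2·cos(x), 2·y + 4·z, 4·y - 8·z], [-3·y, -3·x, 1], [4·x, -1, 3]].
At the point, J = [[1.08060, 16.000, -8.000], [-9.000, 3.000, 1.000], [-4.000, -1.000, 3.000]] (det J = 210.80605).
Solving J·Δ = −F gives Δ = (-0.774, -3.380, -5.325).
Then the next iterate is (x, y, z)₁ = (-1.774, -0.380, -2.825).

(-1.774, -0.380, -2.825)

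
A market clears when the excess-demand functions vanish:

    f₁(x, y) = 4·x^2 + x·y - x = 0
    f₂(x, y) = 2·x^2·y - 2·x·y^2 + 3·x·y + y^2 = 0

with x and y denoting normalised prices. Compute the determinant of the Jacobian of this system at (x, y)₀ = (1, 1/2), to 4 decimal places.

J = [[8·x + y - 1, x], [4·x·y - 2·y^2 + 3·y, 2·x^2 - 4·x·y + 3·x + 2·y]].
At the point, J = [[7.5000, 1.0000], [3.0000, 4.0000]].
det J = 27.0000.

27.0000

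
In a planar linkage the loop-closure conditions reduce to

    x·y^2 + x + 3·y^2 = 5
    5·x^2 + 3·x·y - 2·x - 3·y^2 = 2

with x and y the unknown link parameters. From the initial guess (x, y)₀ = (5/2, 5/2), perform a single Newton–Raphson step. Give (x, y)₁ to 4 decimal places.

(1.4857, 1.6083)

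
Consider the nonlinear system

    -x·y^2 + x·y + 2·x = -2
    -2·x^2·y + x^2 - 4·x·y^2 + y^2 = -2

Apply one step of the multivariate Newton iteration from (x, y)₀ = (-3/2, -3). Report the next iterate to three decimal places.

(-1.070, -1.790)

At (-3/2, -3): F = (17.000, 80.750).
Jacobian J = [[-y^2 + y + 2, -2·x·y + x], [-4·x·y + 2·x - 4·y^2, -2·x^2 - 8·x·y + 2·y]].
At the point, J = [[-10.000, -10.500], [-57.000, -46.500]] (det J = -133.500).
Solving J·Δ = −F gives Δ = (0.430, 1.210).
Then the next iterate is (x, y)₁ = (-1.070, -1.790).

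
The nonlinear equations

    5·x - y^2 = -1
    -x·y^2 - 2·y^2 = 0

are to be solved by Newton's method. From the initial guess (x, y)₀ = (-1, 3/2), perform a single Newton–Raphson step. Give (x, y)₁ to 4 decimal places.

(-0.4483, 0.3362)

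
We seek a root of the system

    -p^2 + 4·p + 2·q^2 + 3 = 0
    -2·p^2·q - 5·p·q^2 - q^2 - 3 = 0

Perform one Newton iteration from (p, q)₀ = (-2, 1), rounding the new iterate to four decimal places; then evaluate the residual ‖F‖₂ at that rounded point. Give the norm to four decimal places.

At (-2, 1): F = (-7.0000, -2.0000).
Jacobian J = [[-2·p + 4, 4·q], [-4·p·q - 5·q^2, -2·p^2 - 10·p·q - 2·q]].
At the point, J = [[8.0000, 4.0000], [3.0000, 10.0000]] (det J = 68.0000).
Solving J·Δ = −F gives Δ = (0.9118, -0.0735).
Then the next iterate is (p, q)₁ = (-1.0882, 0.9265).
Re-evaluating at (-1.0882, 0.9265): F = (-0.820175, -1.382120), so ‖F‖₂ = 1.6072.

1.6072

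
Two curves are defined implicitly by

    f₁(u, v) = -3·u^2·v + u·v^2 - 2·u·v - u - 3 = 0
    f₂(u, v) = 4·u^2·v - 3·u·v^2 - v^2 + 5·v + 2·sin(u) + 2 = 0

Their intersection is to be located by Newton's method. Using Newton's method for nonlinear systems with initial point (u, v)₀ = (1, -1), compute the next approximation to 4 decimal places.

At (1, -1): F = (2.0000, -9.317058).
Jacobian J = [[-6·u·v + v^2 - 2·v - 1, -3·u^2 + 2·u·v - 2·u], [8·u·v - 3·v^2 + 2·cos(u), 4·u^2 - 6·u·v - 2·v + 5]].
At the point, J = [[8.0000, -7.0000], [-9.919395, 17.0000]] (det J = 66.564232).
Solving J·Δ = −F gives Δ = (0.4690, 0.8217).
Then the next iterate is (u, v)₁ = (1.4690, -0.1783).

(1.4690, -0.1783)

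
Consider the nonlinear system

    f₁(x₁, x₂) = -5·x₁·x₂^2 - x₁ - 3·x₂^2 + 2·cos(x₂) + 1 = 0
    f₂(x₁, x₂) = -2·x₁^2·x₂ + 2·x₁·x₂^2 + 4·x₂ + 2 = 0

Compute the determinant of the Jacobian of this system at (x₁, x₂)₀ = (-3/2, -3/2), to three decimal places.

J = [[-5·x₂^2 - 1, -10·x₁·x₂ - 6·x₂ - 2·sin(x₂)], [-4·x₁·x₂ + 2·x₂^2, -2·x₁^2 + 4·x₁·x₂ + 4]].
At the point, J = [[-12.250, -11.50501], [-4.500, 8.500]].
det J = -155.898.

-155.898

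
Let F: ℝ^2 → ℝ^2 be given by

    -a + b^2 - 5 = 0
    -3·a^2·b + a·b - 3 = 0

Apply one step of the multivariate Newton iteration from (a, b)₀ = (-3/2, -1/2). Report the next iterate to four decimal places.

(-10.0962, 4.8462)

At (-3/2, -1/2): F = (-3.2500, 1.1250).
Jacobian J = [[-1, 2·b], [-6·a·b + b, -3·a^2 + a]].
At the point, J = [[-1.0000, -1.0000], [-5.0000, -8.2500]] (det J = 3.2500).
Solving J·Δ = −F gives Δ = (-8.5962, 5.3462).
Then the next iterate is (a, b)₁ = (-10.0962, 4.8462).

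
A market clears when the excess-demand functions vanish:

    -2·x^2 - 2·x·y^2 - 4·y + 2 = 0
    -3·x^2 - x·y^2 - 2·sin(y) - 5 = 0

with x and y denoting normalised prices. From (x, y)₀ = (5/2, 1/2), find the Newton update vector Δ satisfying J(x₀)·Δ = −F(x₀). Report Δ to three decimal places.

(-1.831, 0.608)

At (5/2, 1/2): F = (-13.750, -25.33385).
Jacobian J = [[-4·x - 2·y^2, -4·x·y - 4], [-6·x - y^2, -2·x·y - 2·cos(y)]].
At the point, J = [[-10.500, -9.000], [-15.250, -4.25517]] (det J = -92.57077).
Solving J·Δ = −F gives Δ = (-1.831, 0.608).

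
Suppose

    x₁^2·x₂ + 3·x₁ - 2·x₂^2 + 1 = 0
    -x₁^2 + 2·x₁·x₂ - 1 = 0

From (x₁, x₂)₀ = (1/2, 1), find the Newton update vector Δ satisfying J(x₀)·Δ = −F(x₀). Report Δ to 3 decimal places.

(0.024, 0.226)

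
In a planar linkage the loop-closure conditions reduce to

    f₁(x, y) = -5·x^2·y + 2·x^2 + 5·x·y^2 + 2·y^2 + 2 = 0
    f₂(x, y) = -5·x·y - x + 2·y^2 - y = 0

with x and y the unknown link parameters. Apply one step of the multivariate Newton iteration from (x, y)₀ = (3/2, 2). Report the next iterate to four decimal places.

At (3/2, 2): F = (22.0000, -10.5000).
Jacobian J = [[-10·x·y + 4·x + 5·y^2, -5·x^2 + 10·x·y + 4·y], [-5·y - 1, -5·x + 4·y - 1]].
At the point, J = [[-4.0000, 26.7500], [-11.0000, -0.5000]] (det J = 296.2500).
Solving J·Δ = −F gives Δ = (-0.9110, -0.9586).
Then the next iterate is (x, y)₁ = (0.5890, 1.0414).

(0.5890, 1.0414)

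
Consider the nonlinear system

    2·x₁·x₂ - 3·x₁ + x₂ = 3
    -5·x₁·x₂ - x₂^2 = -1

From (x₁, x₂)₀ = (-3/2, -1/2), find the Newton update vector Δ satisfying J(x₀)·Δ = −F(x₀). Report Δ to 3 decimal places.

(0.526, 0.198)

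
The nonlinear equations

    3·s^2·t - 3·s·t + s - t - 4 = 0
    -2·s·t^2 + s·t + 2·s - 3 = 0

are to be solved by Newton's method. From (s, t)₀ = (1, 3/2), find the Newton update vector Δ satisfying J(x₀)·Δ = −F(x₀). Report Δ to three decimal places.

(0.649, -0.930)

At (1, 3/2): F = (-4.500, -4.000).
Jacobian J = [[6·s·t - 3·t + 1, 3·s^2 - 3·s - 1], [-2·t^2 + t + 2, -4·s·t + s]].
At the point, J = [[5.500, -1.000], [-1.000, -5.000]] (det J = -28.500).
Solving J·Δ = −F gives Δ = (0.649, -0.930).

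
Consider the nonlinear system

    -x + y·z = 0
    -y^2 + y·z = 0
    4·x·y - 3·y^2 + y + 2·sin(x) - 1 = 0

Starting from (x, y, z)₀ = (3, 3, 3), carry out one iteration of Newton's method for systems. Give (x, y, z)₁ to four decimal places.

At (3, 3, 3): F = (6.0000, 0.0000, 11.282240).
Jacobian J = [[-1, z, y], [0, -2·y + z, y], [4·y + 2·cos(x), 4·x - 6·y + 1, 0]].
At the point, J = [[-1.0000, 3.0000, 3.0000], [0.0000, -3.0000, 3.0000], [10.020015, -5.0000, 0.0000]] (det J = 165.360270).
Solving J·Δ = −F gives Δ = (-1.7724, -1.2954, -1.2954).
Then the next iterate is (x, y, z)₁ = (1.2276, 1.7046, 1.7046).

(1.2276, 1.7046, 1.7046)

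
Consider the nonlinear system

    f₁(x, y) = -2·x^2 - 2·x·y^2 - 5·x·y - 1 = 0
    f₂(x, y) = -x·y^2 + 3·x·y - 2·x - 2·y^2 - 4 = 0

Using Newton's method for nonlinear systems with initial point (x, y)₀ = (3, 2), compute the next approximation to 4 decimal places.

(1.9848, 0.9091)

At (3, 2): F = (-73.0000, -12.0000).
Jacobian J = [[-4·x - 2·y^2 - 5·y, -4·x·y - 5·x], [-y^2 + 3·y - 2, -2·x·y + 3·x - 4·y]].
At the point, J = [[-30.0000, -39.0000], [0.0000, -11.0000]] (det J = 330.0000).
Solving J·Δ = −F gives Δ = (-1.0152, -1.0909).
Then the next iterate is (x, y)₁ = (1.9848, 0.9091).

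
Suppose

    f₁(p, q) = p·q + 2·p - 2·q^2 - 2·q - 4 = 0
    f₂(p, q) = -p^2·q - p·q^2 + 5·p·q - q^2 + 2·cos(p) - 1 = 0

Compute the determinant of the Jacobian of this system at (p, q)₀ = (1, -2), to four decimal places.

81.7806

J = [[q + 2, p - 4·q - 2], [-2·p·q - q^2 + 5·q - 2·sin(p), -p^2 - 2·p·q + 5·p - 2·q]].
At the point, J = [[0.0000, 7.0000], [-11.682942, 12.0000]].
det J = 81.7806.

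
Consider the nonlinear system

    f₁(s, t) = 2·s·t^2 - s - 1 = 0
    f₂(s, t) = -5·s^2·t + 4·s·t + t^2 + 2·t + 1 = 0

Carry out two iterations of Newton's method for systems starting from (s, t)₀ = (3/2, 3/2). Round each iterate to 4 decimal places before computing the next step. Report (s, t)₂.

At (3/2, 3/2): F = (4.2500, -1.6250).
Jacobian J = [[2·t^2 - 1, 4·s·t], [-10·s·t + 4·t, -5·s^2 + 4·s + 2·t + 2]].
At the point, J = [[3.5000, 9.0000], [-16.5000, -0.2500]] (det J = 147.6250).
Solving J·Δ = −F gives Δ = (-0.0919, -0.4365).
Then the next iterate is (s, t)₁ = (1.4081, 1.0635).
Round to (1.4081, 1.0635) and repeat: F = (0.777113, -0.295160), J = [[1.262064, 5.990057], [-10.721143, -0.154328]].
Δ = (-0.0257, -0.1243), so (s, t)₂ = (1.3824, 0.9392).

(1.3824, 0.9392)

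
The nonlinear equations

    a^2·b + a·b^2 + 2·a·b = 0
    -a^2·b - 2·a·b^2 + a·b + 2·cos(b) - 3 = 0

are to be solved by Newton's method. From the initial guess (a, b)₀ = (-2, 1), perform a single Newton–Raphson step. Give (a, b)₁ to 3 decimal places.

At (-2, 1): F = (-2.000, -3.91940).
Jacobian J = [[2·a·b + b^2 + 2·b, a^2 + 2·a·b + 2·a], [-2·a·b - 2·b^2 + b, -a^2 - 4·a·b + a - 2·sin(b)]].
At the point, J = [[-1.000, -4.000], [3.000, 0.31706]] (det J = 11.68294).
Solving J·Δ = −F gives Δ = (1.396, -0.849).
Then the next iterate is (a, b)₁ = (-0.604, 0.151).

(-0.604, 0.151)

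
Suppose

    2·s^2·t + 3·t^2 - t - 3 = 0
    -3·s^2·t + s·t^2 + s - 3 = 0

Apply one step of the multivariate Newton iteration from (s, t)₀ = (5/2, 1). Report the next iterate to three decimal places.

At (5/2, 1): F = (11.500, -16.750).
Jacobian J = [[4·s·t, 2·s^2 + 6·t - 1], [-6·s·t + t^2 + 1, -3·s^2 + 2·s·t]].
At the point, J = [[10.000, 17.500], [-13.000, -13.750]] (det J = 90.000).
Solving J·Δ = −F gives Δ = (-1.500, 0.200).
Then the next iterate is (s, t)₁ = (1.000, 1.200).

(1.000, 1.200)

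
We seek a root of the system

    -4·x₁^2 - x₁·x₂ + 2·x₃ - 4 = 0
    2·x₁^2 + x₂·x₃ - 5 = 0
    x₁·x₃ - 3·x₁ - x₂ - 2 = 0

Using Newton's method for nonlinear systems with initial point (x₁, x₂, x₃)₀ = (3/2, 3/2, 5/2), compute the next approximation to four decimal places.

(1.1625, -0.0162, 4.2101)

At (3/2, 3/2, 5/2): F = (-10.2500, 3.2500, -4.2500).
Jacobian J = [[-8·x₁ - x₂, -x₁, 2], [4·x₁, x₃, x₂], [x₃ - 3, -1, x₁]].
At the point, J = [[-13.5000, -1.5000, 2.0000], [6.0000, 2.5000, 1.5000], [-0.5000, -1.0000, 1.5000]] (det J = -65.7500).
Solving J·Δ = −F gives Δ = (-0.3375, -1.5162, 1.7101).
Then the next iterate is (x₁, x₂, x₃)₁ = (1.1625, -0.0162, 4.2101).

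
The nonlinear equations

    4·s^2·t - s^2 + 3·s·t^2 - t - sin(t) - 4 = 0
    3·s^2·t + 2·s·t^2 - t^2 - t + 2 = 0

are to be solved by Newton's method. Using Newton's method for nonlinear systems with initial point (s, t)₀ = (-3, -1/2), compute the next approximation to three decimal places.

(-0.536, -0.823)

At (-3, -1/2): F = (-32.27057, -12.750).
Jacobian J = [[8·s·t - 2·s + 3·t^2, 4·s^2 + 6·s·t - cos(t) - 1], [6·s·t + 2·t^2, 3·s^2 + 4·s·t - 2·t - 1]].
At the point, J = [[18.750, 43.12242], [9.500, 33.000]] (det J = 209.08703).
Solving J·Δ = −F gives Δ = (2.464, -0.323).
Then the next iterate is (s, t)₁ = (-0.536, -0.823).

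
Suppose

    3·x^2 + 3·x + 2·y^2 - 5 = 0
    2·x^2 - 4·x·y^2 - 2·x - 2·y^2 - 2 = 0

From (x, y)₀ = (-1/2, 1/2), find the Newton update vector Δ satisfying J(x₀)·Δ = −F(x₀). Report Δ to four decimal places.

At (-1/2, 1/2): F = (-5.2500, -0.5000).
Jacobian J = [[6·x + 3, 4·y], [4·x - 4·y^2 - 2, -8·x·y - 4·y]].
At the point, J = [[0.0000, 2.0000], [-5.0000, 0.0000]] (det J = 10.0000).
Solving J·Δ = −F gives Δ = (-0.1000, 2.6250).

(-0.1000, 2.6250)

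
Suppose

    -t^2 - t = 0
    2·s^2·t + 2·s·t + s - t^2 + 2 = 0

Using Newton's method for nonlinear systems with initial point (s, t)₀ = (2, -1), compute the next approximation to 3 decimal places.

(1.000, -1.000)

At (2, -1): F = (0.000, -9.000).
Jacobian J = [[0, -2·t - 1], [4·s·t + 2·t + 1, 2·s^2 + 2·s - 2·t]].
At the point, J = [[0.000, 1.000], [-9.000, 14.000]] (det J = 9.000).
Solving J·Δ = −F gives Δ = (-1.000, 0.000).
Then the next iterate is (s, t)₁ = (1.000, -1.000).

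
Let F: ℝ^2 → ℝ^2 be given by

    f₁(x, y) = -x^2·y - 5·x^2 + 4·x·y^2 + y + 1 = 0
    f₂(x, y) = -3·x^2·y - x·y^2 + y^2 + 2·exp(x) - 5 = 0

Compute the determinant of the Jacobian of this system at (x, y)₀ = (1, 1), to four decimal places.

36.5075

J = [[-2·x·y - 10·x + 4·y^2, -x^2 + 8·x·y + 1], [-6·x·y - y^2 + 2·exp(x), -3·x^2 - 2·x·y + 2·y]].
At the point, J = [[-8.0000, 8.0000], [-1.563436, -3.0000]].
det J = 36.5075.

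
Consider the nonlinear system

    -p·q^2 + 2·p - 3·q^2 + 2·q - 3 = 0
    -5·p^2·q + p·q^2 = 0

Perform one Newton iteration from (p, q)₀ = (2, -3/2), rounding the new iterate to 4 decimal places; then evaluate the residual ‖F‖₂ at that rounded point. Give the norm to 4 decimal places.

10.3030

At (2, -3/2): F = (-13.2500, 34.5000).
Jacobian J = [[-q^2 + 2, -2·p·q - 6·q + 2], [-10·p·q + q^2, -5·p^2 + 2·p·q]].
At the point, J = [[-0.2500, 17.0000], [32.2500, -26.0000]] (det J = -541.7500).
Solving J·Δ = −F gives Δ = (-0.4467, 0.7728).
Then the next iterate is (p, q)₁ = (1.5533, -0.7272).
Re-evaluating at (1.5533, -0.7272): F = (-3.755675, 9.594142), so ‖F‖₂ = 10.3030.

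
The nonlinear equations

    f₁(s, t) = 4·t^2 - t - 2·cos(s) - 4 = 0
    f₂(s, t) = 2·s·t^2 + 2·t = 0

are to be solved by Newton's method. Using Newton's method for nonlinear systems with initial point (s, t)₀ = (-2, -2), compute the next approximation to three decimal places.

At (-2, -2): F = (14.83229, -20.000).
Jacobian J = [[2·sin(s), 8·t - 1], [2·t^2, 4·s·t + 2]].
At the point, J = [[-1.81859, -17.000], [8.000, 18.000]] (det J = 103.26529).
Solving J·Δ = −F gives Δ = (0.707, 0.797).
Then the next iterate is (s, t)₁ = (-1.293, -1.203).

(-1.293, -1.203)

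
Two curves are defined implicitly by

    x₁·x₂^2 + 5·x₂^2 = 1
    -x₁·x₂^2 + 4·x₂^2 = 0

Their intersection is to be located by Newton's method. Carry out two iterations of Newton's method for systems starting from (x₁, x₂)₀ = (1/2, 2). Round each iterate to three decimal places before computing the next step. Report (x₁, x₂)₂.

(0.955, 0.568)

At (1/2, 2): F = (21.000, 14.000).
Jacobian J = [[x₂^2, 2·x₁·x₂ + 10·x₂], [-x₂^2, -2·x₁·x₂ + 8·x₂]].
At the point, J = [[4.000, 22.000], [-4.000, 14.000]] (det J = 144.000).
Solving J·Δ = −F gives Δ = (0.097, -0.972).
Then the next iterate is (x₁, x₂)₁ = (0.597, 1.028).
Round to (0.597, 1.028) and repeat: F = (4.91482, 3.59624), J = [[1.05678, 11.50743], [-1.05678, 6.99657]].
Δ = (0.358, -0.460), so (x₁, x₂)₂ = (0.955, 0.568).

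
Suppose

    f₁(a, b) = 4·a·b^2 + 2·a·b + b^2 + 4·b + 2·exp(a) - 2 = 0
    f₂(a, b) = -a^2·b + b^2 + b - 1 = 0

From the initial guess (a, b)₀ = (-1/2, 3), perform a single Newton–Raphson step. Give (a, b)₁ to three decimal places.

(-0.585, 1.519)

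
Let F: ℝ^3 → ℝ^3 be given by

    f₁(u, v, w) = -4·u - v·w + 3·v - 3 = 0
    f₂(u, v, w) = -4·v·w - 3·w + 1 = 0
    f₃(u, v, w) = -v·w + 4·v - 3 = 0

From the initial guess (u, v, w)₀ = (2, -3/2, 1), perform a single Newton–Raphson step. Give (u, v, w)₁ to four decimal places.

At (2, -3/2, 1): F = (-14.0000, 4.0000, -7.5000).
Jacobian J = [[-4, -w + 3, -v], [0, -4·w, -4·v - 3], [0, -w + 4, -v]].
At the point, J = [[-4.0000, 2.0000, 1.5000], [0.0000, -4.0000, 3.0000], [0.0000, 3.0000, 1.5000]] (det J = 60.0000).
Solving J·Δ = −F gives Δ = (-2.1000, 1.9000, 1.2000).
Then the next iterate is (u, v, w)₁ = (-0.1000, 0.4000, 2.2000).

(-0.1000, 0.4000, 2.2000)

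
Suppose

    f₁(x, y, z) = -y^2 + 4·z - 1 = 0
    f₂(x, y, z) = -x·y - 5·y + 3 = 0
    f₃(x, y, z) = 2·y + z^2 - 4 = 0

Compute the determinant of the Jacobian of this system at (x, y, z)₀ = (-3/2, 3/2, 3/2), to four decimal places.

-25.5000

J = [[0, -2·y, 4], [-y, -x - 5, 0], [0, 2, 2·z]].
At the point, J = [[0.0000, -3.0000, 4.0000], [-1.5000, -3.5000, 0.0000], [0.0000, 2.0000, 3.0000]].
det J = -25.5000.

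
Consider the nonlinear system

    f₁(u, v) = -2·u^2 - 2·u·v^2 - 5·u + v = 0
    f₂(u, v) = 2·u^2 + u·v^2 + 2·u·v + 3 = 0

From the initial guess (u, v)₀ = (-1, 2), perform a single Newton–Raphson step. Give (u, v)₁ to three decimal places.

(1.833, 3.389)

At (-1, 2): F = (13.000, -3.000).
Jacobian J = [[-4·u - 2·v^2 - 5, -4·u·v + 1], [4·u + v^2 + 2·v, 2·u·v + 2·u]].
At the point, J = [[-9.000, 9.000], [4.000, -6.000]] (det J = 18.000).
Solving J·Δ = −F gives Δ = (2.833, 1.389).
Then the next iterate is (u, v)₁ = (1.833, 3.389).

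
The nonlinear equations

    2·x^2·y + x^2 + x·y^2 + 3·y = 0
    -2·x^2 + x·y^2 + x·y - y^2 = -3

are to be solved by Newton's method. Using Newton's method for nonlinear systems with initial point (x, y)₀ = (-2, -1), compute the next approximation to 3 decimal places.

(-1.460, -0.580)

At (-2, -1): F = (-9.000, -6.000).
Jacobian J = [[4·x·y + 2·x + y^2, 2·x^2 + 2·x·y + 3], [-4·x + y^2 + y, 2·x·y + x - 2·y]].
At the point, J = [[5.000, 15.000], [8.000, 4.000]] (det J = -100.000).
Solving J·Δ = −F gives Δ = (0.540, 0.420).
Then the next iterate is (x, y)₁ = (-1.460, -0.580).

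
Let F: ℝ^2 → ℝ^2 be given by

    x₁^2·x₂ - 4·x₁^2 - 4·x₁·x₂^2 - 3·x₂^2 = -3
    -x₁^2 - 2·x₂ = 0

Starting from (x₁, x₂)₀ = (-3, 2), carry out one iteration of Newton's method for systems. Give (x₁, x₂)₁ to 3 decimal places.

(-0.927, 1.718)

At (-3, 2): F = (21.000, -13.000).
Jacobian J = [[2·x₁·x₂ - 8·x₁ - 4·x₂^2, x₁^2 - 8·x₁·x₂ - 6·x₂], [-2·x₁, -2]].
At the point, J = [[-4.000, 45.000], [6.000, -2.000]] (det J = -262.000).
Solving J·Δ = −F gives Δ = (2.073, -0.282).
Then the next iterate is (x₁, x₂)₁ = (-0.927, 1.718).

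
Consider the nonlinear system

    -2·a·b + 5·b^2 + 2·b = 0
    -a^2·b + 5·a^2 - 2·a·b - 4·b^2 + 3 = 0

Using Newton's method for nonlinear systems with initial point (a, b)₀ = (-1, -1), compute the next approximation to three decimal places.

(-0.357, -0.619)

At (-1, -1): F = (1.000, 3.000).
Jacobian J = [[-2·b, -2·a + 10·b + 2], [-2·a·b + 10·a - 2·b, -a^2 - 2·a - 8·b]].
At the point, J = [[2.000, -6.000], [-10.000, 9.000]] (det J = -42.000).
Solving J·Δ = −F gives Δ = (0.643, 0.381).
Then the next iterate is (a, b)₁ = (-0.357, -0.619).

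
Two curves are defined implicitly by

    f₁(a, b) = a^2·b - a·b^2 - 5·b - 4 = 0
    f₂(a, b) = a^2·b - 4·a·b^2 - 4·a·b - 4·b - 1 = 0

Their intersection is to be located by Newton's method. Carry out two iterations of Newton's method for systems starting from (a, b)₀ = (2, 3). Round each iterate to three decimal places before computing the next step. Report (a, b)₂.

(2.887, 0.258)

At (2, 3): F = (-25.000, -97.000).
Jacobian J = [[2·a·b - b^2, a^2 - 2·a·b - 5], [2·a·b - 4·b^2 - 4·b, a^2 - 8·a·b - 4·a - 4]].
At the point, J = [[3.000, -13.000], [-36.000, -56.000]] (det J = -636.000).
Solving J·Δ = −F gives Δ = (0.219, -1.873).
Then the next iterate is (a, b)₁ = (2.219, 1.127).
Round to (2.219, 1.127) and repeat: F = (-6.90411, -21.23561), J = [[3.73150, -5.07767], [-4.58689, -27.95854]].
Δ = (0.668, -0.869), so (a, b)₂ = (2.887, 0.258).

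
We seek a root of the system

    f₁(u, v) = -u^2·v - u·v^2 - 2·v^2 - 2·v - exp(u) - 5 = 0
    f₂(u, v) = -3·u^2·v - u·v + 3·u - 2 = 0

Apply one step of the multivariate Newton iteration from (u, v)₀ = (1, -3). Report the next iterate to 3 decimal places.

(0.727, -1.390)

At (1, -3): F = (-25.71828, 13.000).
Jacobian J = [[-2·u·v - v^2 - exp(u), -u^2 - 2·u·v - 4·v - 2], [-6·u·v - v + 3, -3·u^2 - u]].
At the point, J = [[-5.71828, 15.000], [24.000, -4.000]] (det J = -337.12687).
Solving J·Δ = −F gives Δ = (-0.273, 1.610).
Then the next iterate is (u, v)₁ = (0.727, -1.390).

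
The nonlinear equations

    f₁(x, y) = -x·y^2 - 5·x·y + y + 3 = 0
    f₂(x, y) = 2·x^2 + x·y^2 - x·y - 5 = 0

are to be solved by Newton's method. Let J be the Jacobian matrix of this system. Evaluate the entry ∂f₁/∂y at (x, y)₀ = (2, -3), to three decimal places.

3.000

∂f₁/∂y = -2·x·y - 5·x + 1.
At (2, -3) this is 3.000.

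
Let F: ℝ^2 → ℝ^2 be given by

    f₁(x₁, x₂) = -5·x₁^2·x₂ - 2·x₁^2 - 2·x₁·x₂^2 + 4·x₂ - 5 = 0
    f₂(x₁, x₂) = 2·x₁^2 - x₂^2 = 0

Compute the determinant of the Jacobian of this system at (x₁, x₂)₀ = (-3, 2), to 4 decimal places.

-460.0000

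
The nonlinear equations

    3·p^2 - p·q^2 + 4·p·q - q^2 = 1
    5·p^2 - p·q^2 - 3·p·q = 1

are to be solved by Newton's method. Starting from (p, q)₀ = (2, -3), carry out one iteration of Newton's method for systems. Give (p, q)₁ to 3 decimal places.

At (2, -3): F = (-40.000, 19.000).
Jacobian J = [[6·p - q^2 + 4·q, -2·p·q + 4·p - 2·q], [10·p - q^2 - 3·q, -2·p·q - 3·p]].
At the point, J = [[-9.000, 26.000], [20.000, 6.000]] (det J = -574.000).
Solving J·Δ = −F gives Δ = (-1.279, 1.096).
Then the next iterate is (p, q)₁ = (0.721, -1.904).

(0.721, -1.904)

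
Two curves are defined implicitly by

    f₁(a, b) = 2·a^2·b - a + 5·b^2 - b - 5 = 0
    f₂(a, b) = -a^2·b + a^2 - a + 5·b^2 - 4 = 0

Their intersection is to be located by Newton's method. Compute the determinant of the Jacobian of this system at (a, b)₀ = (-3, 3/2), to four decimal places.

-178.0000

J = [[4·a·b - 1, 2·a^2 + 10·b - 1], [-2·a·b + 2·a - 1, -a^2 + 10·b]].
At the point, J = [[-19.0000, 32.0000], [2.0000, 6.0000]].
det J = -178.0000.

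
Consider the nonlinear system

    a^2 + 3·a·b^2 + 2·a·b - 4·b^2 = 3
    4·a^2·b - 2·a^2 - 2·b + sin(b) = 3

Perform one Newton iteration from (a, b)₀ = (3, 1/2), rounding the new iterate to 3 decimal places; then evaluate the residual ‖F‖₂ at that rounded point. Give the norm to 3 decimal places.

At (3, 1/2): F = (10.250, -3.52057).
Jacobian J = [[2·a + 3·b^2 + 2·b, 6·a·b + 2·a - 8·b], [8·a·b - 4·a, 4·a^2 + cos(b) - 2]].
At the point, J = [[7.750, 11.000], [0.000, 34.87758]] (det J = 270.30126).
Solving J·Δ = −F gives Δ = (-1.466, 0.101).
Then the next iterate is (a, b)₁ = (1.534, 0.601).
Re-evaluating at (1.534, 0.601): F = (1.41447, -2.68586), so ‖F‖₂ = 3.036.

3.036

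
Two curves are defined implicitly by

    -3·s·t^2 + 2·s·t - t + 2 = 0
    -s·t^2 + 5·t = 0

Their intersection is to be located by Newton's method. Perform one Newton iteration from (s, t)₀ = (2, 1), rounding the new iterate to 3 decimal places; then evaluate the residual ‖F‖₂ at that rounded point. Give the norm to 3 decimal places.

At (2, 1): F = (-1.000, 3.000).
Jacobian J = [[-3·t^2 + 2·t, -6·s·t + 2·s - 1], [-t^2, -2·s·t + 5]].
At the point, J = [[-1.000, -9.000], [-1.000, 1.000]] (det J = -10.000).
Solving J·Δ = −F gives Δ = (2.600, -0.400).
Then the next iterate is (s, t)₁ = (4.600, 0.600).
Re-evaluating at (4.600, 0.600): F = (1.952, 1.344), so ‖F‖₂ = 2.370.

2.370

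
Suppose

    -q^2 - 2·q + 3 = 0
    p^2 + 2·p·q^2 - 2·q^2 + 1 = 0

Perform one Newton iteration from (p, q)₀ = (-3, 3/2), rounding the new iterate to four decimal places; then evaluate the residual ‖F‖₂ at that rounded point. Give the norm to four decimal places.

At (-3, 3/2): F = (-2.2500, -8.0000).
Jacobian J = [[0, -2·q - 2], [2·p + 2·q^2, 4·p·q - 4·q]].
At the point, J = [[0.0000, -5.0000], [-1.5000, -24.0000]] (det J = -7.5000).
Solving J·Δ = −F gives Δ = (1.8667, -0.4500).
Then the next iterate is (p, q)₁ = (-1.1333, 1.0500).
Re-evaluating at (-1.1333, 1.0500): F = (-0.2025, -2.419558), so ‖F‖₂ = 2.4280.

2.4280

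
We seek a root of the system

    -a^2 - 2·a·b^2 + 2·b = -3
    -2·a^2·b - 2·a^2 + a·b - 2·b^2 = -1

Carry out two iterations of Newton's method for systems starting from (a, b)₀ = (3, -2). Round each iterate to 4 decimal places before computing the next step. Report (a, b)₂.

At (3, -2): F = (-34.0000, 5.0000).
Jacobian J = [[-2·a - 2·b^2, -4·a·b + 2], [-4·a·b - 4·a + b, -2·a^2 + a - 4·b]].
At the point, J = [[-14.0000, 26.0000], [10.0000, -7.0000]] (det J = -162.0000).
Solving J·Δ = −F gives Δ = (0.6667, 1.6667).
Then the next iterate is (a, b)₁ = (3.6667, -0.3333).
Round to (3.6667, -0.3333) and repeat: F = (-11.925948, -18.371437), J = [[-7.555578, 6.888444], [-10.111656, -21.889478]].
Δ = (-1.6491, -0.0775), so (a, b)₂ = (2.0176, -0.4108).

(2.0176, -0.4108)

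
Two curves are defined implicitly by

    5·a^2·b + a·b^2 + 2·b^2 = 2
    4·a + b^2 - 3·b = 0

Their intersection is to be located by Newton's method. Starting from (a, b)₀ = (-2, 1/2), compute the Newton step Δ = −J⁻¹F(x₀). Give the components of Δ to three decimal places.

At (-2, 1/2): F = (8.000, -9.250).
Jacobian J = [[10·a·b + b^2, 5·a^2 + 2·a·b + 4·b], [4, 2·b - 3]].
At the point, J = [[-9.750, 20.000], [4.000, -2.000]] (det J = -60.500).
Solving J·Δ = −F gives Δ = (2.793, 0.962).

(2.793, 0.962)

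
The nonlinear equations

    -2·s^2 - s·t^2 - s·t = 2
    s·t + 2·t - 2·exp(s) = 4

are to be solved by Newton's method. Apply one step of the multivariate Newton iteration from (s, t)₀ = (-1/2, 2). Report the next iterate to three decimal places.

(0.289, 3.062)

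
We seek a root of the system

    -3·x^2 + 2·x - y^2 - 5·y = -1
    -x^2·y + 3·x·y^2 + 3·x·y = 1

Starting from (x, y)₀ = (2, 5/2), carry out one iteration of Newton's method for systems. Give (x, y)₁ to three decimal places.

(-0.597, 2.522)

At (2, 5/2): F = (-25.750, 41.500).
Jacobian J = [[-6·x + 2, -2·y - 5], [-2·x·y + 3·y^2 + 3·y, -x^2 + 6·x·y + 3·x]].
At the point, J = [[-10.000, -10.000], [16.250, 32.000]] (det J = -157.500).
Solving J·Δ = −F gives Δ = (-2.597, 0.022).
Then the next iterate is (x, y)₁ = (-0.597, 2.522).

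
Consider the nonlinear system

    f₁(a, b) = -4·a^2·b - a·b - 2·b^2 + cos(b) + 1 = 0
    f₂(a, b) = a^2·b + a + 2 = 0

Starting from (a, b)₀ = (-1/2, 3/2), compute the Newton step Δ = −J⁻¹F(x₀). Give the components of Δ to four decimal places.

At (-1/2, 3/2): F = (-4.179263, 1.8750).
Jacobian J = [[-8·a·b - b, -4·a^2 - a - 4·b - sin(b)], [2·a·b + 1, a^2]].
At the point, J = [[4.5000, -7.497495], [-0.5000, 0.2500]] (det J = -2.623747).
Solving J·Δ = −F gives Δ = (4.9597, 2.4194).

(4.9597, 2.4194)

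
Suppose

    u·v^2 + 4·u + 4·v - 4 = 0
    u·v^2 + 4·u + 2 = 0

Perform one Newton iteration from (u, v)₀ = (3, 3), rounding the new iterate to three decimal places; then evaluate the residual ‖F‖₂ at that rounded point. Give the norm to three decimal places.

19.826

At (3, 3): F = (47.000, 41.000).
Jacobian J = [[v^2 + 4, 2·u·v + 4], [v^2 + 4, 2·u·v]].
At the point, J = [[13.000, 22.000], [13.000, 18.000]] (det J = -52.000).
Solving J·Δ = −F gives Δ = (-1.077, -1.500).
Then the next iterate is (u, v)₁ = (1.923, 1.500).
Re-evaluating at (1.923, 1.500): F = (14.01875, 14.01875), so ‖F‖₂ = 19.826.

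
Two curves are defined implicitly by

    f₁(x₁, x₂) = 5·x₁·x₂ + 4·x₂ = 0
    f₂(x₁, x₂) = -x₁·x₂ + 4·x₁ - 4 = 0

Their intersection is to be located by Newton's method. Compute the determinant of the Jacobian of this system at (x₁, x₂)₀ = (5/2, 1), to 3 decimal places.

-62.000

J = [[5·x₂, 5·x₁ + 4], [-x₂ + 4, -x₁]].
At the point, J = [[5.000, 16.500], [3.000, -2.500]].
det J = -62.000.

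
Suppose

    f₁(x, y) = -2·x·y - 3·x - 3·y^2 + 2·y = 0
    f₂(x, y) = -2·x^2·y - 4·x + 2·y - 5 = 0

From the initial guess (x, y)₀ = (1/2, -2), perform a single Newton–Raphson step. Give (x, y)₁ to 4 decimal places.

(-70.6667, 4.6667)

At (1/2, -2): F = (-15.5000, -10.0000).
Jacobian J = [[-2·y - 3, -2·x - 6·y + 2], [-4·x·y - 4, -2·x^2 + 2]].
At the point, J = [[1.0000, 13.0000], [0.0000, 1.5000]] (det J = 1.5000).
Solving J·Δ = −F gives Δ = (-71.1667, 6.6667).
Then the next iterate is (x, y)₁ = (-70.6667, 4.6667).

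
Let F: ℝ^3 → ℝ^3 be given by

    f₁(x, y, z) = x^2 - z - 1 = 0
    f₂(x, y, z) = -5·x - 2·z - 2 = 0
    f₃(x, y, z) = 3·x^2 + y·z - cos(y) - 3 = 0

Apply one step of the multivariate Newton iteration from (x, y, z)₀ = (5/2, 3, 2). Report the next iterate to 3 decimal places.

(0.833, 11.178, -3.083)

At (5/2, 3, 2): F = (3.250, -18.500, 22.73999).
Jacobian J = [[2·x, 0, -1], [-5, 0, -2], [6·x, z + sin(y), y]].
At the point, J = [[5.000, 0.000, -1.000], [-5.000, 0.000, -2.000], [15.000, 2.14112, 3.000]] (det J = 32.11680).
Solving J·Δ = −F gives Δ = (-1.667, 8.178, -5.083).
Then the next iterate is (x, y, z)₁ = (0.833, 11.178, -3.083).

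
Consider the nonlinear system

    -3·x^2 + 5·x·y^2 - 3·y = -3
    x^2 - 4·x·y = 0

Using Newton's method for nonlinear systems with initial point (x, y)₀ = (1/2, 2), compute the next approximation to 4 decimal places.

At (1/2, 2): F = (6.2500, -3.7500).
Jacobian J = [[-6·x + 5·y^2, 10·x·y - 3], [2·x - 4·y, -4·x]].
At the point, J = [[17.0000, 7.0000], [-7.0000, -2.0000]] (det J = 15.0000).
Solving J·Δ = −F gives Δ = (-0.9167, 1.3333).
Then the next iterate is (x, y)₁ = (-0.4167, 3.3333).

(-0.4167, 3.3333)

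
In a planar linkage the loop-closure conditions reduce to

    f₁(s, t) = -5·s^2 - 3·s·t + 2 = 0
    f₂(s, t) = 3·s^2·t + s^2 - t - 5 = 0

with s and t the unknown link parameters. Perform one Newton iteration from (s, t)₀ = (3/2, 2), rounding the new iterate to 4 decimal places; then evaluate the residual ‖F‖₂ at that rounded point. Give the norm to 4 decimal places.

At (3/2, 2): F = (-18.2500, 8.7500).
Jacobian J = [[-10·s - 3·t, -3·s], [6·s·t + 2·s, 3·s^2 - 1]].
At the point, J = [[-21.0000, -4.5000], [21.0000, 5.7500]] (det J = -26.2500).
Solving J·Δ = −F gives Δ = (-2.4976, 7.6000).
Then the next iterate is (s, t)₁ = (-0.9976, 9.6000).
Re-evaluating at (-0.9976, 9.6000): F = (25.754851, 15.057132), so ‖F‖₂ = 29.8334.

29.8334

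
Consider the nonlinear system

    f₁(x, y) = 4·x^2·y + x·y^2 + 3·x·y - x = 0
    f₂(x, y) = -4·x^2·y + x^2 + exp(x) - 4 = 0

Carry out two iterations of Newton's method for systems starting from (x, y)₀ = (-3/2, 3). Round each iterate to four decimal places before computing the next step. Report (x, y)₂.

(-0.6667, 0.3610)

At (-3/2, 3): F = (1.5000, -28.526870).
Jacobian J = [[8·x·y + y^2 + 3·y - 1, 4·x^2 + 2·x·y + 3·x], [-8·x·y + 2·x + exp(x), -4·x^2]].
At the point, J = [[-19.0000, -4.5000], [33.223130, -9.0000]] (det J = 320.504086).
Solving J·Δ = −F gives Δ = (0.4426, -1.5356).
Then the next iterate is (x, y)₁ = (-1.0574, 1.4644).
Round to (-1.0574, 1.4644) and repeat: F = (0.693822, -9.083899), J = [[-6.849985, -1.796734], [10.620210, -4.472379]].
Δ = (0.3907, -1.1034), so (x, y)₂ = (-0.6667, 0.3610).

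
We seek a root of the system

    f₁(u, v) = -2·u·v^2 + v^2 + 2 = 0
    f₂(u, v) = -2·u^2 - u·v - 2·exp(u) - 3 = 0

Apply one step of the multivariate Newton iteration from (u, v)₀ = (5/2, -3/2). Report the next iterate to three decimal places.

At (5/2, -3/2): F = (-7.000, -36.11499).
Jacobian J = [[-2·v^2, -4·u·v + 2·v], [-4·u - v - 2·exp(u), -u]].
At the point, J = [[-4.500, 12.000], [-32.86499, -2.500]] (det J = 405.62986).
Solving J·Δ = −F gives Δ = (-1.112, 0.167).
Then the next iterate is (u, v)₁ = (1.388, -1.333).

(1.388, -1.333)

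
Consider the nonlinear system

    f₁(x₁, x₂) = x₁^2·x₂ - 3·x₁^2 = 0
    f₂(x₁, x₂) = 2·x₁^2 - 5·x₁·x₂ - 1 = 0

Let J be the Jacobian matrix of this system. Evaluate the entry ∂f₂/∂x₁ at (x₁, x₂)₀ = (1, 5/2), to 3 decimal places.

∂f₂/∂x₁ = 4·x₁ - 5·x₂.
At (1, 5/2) this is -8.500.

-8.500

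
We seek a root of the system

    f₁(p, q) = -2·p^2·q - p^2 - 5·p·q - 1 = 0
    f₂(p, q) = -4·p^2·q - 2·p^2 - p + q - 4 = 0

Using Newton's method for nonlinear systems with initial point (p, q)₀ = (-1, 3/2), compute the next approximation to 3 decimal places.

(-0.548, 0.591)

At (-1, 3/2): F = (2.500, -9.500).
Jacobian J = [[-4·p·q - 2·p - 5·q, -2·p^2 - 5·p], [-8·p·q - 4·p - 1, -4·p^2 + 1]].
At the point, J = [[0.500, 3.000], [15.000, -3.000]] (det J = -46.500).
Solving J·Δ = −F gives Δ = (0.452, -0.909).
Then the next iterate is (p, q)₁ = (-0.548, 0.591).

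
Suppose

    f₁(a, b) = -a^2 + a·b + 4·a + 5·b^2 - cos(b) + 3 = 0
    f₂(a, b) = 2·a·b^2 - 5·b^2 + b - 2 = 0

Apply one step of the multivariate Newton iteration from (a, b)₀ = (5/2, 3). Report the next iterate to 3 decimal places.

(2.547, 1.152)

At (5/2, 3): F = (60.23999, 1.000).
Jacobian J = [[-2·a + b + 4, a + 10·b + sin(b)], [2·b^2, 4·a·b - 10·b + 1]].
At the point, J = [[2.000, 32.64112], [18.000, 1.000]] (det J = -585.54016).
Solving J·Δ = −F gives Δ = (0.047, -1.848).
Then the next iterate is (a, b)₁ = (2.547, 1.152).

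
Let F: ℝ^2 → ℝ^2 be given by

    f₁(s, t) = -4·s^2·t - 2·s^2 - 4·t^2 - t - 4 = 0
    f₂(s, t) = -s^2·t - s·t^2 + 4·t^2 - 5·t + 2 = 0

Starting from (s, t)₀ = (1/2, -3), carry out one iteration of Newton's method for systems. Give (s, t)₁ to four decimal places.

(-0.8630, -0.8123)

At (1/2, -3): F = (-34.5000, 49.2500).
Jacobian J = [[-8·s·t - 4·s, -4·s^2 - 8·t - 1], [-2·s·t - t^2, -s^2 - 2·s·t + 8·t - 5]].
At the point, J = [[10.0000, 22.0000], [-6.0000, -26.2500]] (det J = -130.5000).
Solving J·Δ = −F gives Δ = (-1.3630, 2.1877).
Then the next iterate is (s, t)₁ = (-0.8630, -0.8123).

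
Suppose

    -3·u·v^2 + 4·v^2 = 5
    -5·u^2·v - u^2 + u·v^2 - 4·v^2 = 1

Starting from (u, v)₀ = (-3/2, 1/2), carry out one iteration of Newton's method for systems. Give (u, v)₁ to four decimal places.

(0.2165, 0.9897)

At (-3/2, 1/2): F = (-2.8750, -10.2500).
Jacobian J = [[-3·v^2, -6·u·v + 8·v], [-10·u·v - 2·u + v^2, -5·u^2 + 2·u·v - 8·v]].
At the point, J = [[-0.7500, 8.5000], [10.7500, -16.7500]] (det J = -78.8125).
Solving J·Δ = −F gives Δ = (1.7165, 0.4897).
Then the next iterate is (u, v)₁ = (0.2165, 0.9897).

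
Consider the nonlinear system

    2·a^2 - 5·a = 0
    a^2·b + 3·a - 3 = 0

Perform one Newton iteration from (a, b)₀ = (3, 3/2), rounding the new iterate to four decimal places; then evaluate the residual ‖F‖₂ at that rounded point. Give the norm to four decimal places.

4.1012

At (3, 3/2): F = (3.0000, 19.5000).
Jacobian J = [[4·a - 5, 0], [2·a·b + 3, a^2]].
At the point, J = [[7.0000, 0.0000], [12.0000, 9.0000]] (det J = 63.0000).
Solving J·Δ = −F gives Δ = (-0.4286, -1.5952).
Then the next iterate is (a, b)₁ = (2.5714, -0.0952).
Re-evaluating at (2.5714, -0.0952): F = (0.367196, 4.084728), so ‖F‖₂ = 4.1012.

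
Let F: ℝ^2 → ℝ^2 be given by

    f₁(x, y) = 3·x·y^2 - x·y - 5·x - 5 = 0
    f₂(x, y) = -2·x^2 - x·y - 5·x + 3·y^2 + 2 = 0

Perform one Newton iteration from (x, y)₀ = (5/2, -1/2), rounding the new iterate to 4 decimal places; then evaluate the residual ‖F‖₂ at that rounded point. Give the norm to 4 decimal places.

0.3334

At (5/2, -1/2): F = (-14.3750, -21.0000).
Jacobian J = [[3·y^2 - y - 5, 6·x·y - x], [-4·x - y - 5, -x + 6·y]].
At the point, J = [[-3.7500, -10.0000], [-14.5000, -5.5000]] (det J = -124.3750).
Solving J·Δ = −F gives Δ = (-1.0528, -1.0427).
Then the next iterate is (x, y)₁ = (1.4472, -1.5427).
Re-evaluating at (1.4472, -1.5427): F = (0.329270, -0.052410), so ‖F‖₂ = 0.3334.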